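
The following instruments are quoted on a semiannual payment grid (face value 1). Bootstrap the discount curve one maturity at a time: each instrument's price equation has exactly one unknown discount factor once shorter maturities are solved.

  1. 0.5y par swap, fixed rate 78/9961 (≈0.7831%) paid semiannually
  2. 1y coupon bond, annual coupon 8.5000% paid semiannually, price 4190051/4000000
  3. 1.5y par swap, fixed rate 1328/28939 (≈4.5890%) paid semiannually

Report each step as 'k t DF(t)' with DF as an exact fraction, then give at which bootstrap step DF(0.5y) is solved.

step 1 [0.5y] swap r/2=39/9961: DF=(1 − 39/9961·(0))/(1+39/9961) = 9961/10000 ≈ 0.996100
step 2 [1y] bond c/2=17/400: DF=(4190051/4000000 − 17/400·(0.996100))/(1+17/400) = 4821/5000 ≈ 0.964200
step 3 [1.5y] swap r/2=664/28939: DF=(1 − 664/28939·(0.996100+0.964200))/(1+664/28939) = 1167/1250 ≈ 0.933600

1 1/2 9961/10000
2 1 4821/5000
3 3/2 1167/1250
DF(0.5y) is solved at step 1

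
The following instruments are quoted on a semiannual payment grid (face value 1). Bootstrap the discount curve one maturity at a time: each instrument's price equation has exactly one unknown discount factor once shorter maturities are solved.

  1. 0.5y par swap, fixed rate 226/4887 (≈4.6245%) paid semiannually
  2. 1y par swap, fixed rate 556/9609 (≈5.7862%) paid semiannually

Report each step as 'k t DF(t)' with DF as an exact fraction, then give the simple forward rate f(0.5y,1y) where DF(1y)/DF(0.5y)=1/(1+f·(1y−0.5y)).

step 1 [0.5y] swap r/2=113/4887: DF=(1 − 113/4887·(0))/(1+113/4887) = 4887/5000 ≈ 0.977400
step 2 [1y] swap r/2=278/9609: DF=(1 − 278/9609·(0.977400))/(1+278/9609) = 2361/2500 ≈ 0.944400

1 1/2 4887/5000
2 1 2361/2500
f(0.5y,1y) = ((4887/5000)/(2361/2500) − 1)/(1/2) = 55/787 ≈ 6.9886%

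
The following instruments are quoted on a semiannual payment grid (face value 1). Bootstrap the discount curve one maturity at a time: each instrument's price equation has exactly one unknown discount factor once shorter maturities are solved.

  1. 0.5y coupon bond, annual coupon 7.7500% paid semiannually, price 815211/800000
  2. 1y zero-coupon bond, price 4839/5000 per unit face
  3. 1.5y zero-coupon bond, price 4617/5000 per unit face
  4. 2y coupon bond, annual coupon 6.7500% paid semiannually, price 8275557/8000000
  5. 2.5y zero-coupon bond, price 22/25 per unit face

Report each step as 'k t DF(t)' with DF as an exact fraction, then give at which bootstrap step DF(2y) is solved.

step 1 [0.5y] bond c/2=31/800: DF=(815211/800000 − 31/800·(0))/(1+31/800) = 981/1000 ≈ 0.981000
step 2 [1y] zero: DF = P = 4839/5000 ≈ 0.967800
step 3 [1.5y] zero: DF = P = 4617/5000 ≈ 0.923400
step 4 [2y] bond c/2=27/800: DF=(8275557/8000000 − 27/800·(0.981000+0.967800+0.923400))/(1+27/800) = 9069/10000 ≈ 0.906900
step 5 [2.5y] zero: DF = P = 22/25 ≈ 0.880000

1 1/2 981/1000
2 1 4839/5000
3 3/2 4617/5000
4 2 9069/10000
5 5/2 22/25
DF(2y) is solved at step 4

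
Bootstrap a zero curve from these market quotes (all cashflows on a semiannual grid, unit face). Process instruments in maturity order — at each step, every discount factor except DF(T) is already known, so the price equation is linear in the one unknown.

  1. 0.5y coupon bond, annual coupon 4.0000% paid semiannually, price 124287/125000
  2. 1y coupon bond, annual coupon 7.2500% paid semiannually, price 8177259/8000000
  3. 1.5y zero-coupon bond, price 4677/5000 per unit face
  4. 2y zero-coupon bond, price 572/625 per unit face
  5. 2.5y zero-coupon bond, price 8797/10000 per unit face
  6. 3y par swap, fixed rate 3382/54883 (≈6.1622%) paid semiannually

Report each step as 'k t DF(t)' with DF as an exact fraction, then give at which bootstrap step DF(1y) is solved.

step 1 [0.5y] bond c/2=1/50: DF=(124287/125000 − 1/50·(0))/(1+1/50) = 2437/2500 ≈ 0.974800
step 2 [1y] bond c/2=29/800: DF=(8177259/8000000 − 29/800·(0.974800))/(1+29/800) = 9523/10000 ≈ 0.952300
step 3 [1.5y] zero: DF = P = 4677/5000 ≈ 0.935400
step 4 [2y] zero: DF = P = 572/625 ≈ 0.915200
step 5 [2.5y] zero: DF = P = 8797/10000 ≈ 0.879700
step 6 [3y] swap r/2=1691/54883: DF=(1 − 1691/54883·(0.974800+0.952300+0.935400+0.915200+0.879700))/(1+1691/54883) = 8309/10000 ≈ 0.830900

1 1/2 2437/2500
2 1 9523/10000
3 3/2 4677/5000
4 2 572/625
5 5/2 8797/10000
6 3 8309/10000
DF(1y) is solved at step 2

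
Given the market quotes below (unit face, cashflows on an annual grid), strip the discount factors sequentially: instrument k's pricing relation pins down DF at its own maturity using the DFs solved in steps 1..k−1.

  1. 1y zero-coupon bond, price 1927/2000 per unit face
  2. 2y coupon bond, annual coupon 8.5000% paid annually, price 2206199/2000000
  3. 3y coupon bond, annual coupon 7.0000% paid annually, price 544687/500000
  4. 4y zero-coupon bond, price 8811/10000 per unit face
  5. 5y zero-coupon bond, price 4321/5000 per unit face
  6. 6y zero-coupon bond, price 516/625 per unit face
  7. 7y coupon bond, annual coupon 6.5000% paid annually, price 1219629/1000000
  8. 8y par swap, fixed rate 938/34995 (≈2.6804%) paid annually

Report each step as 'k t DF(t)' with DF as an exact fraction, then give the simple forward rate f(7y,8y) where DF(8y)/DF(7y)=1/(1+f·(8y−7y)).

1 1 1927/2000
2 2 2353/2500
3 3 1787/2000
4 4 8811/10000
5 5 4321/5000
6 6 516/625
7 7 327/400
8 8 2031/2500
f(7y,8y) = ((327/400)/(2031/2500) − 1)/(1) = 17/2708 ≈ 0.6278%

step 1 [1y] zero: DF = P = 1927/2000 ≈ 0.963500
step 2 [2y] bond c/1=17/200: DF=(2206199/2000000 − 17/200·(0.963500))/(1+17/200) = 2353/2500 ≈ 0.941200
step 3 [3y] bond c/1=7/100: DF=(544687/500000 − 7/100·(0.963500+0.941200))/(1+7/100) = 1787/2000 ≈ 0.893500
step 4 [4y] zero: DF = P = 8811/10000 ≈ 0.881100
step 5 [5y] zero: DF = P = 4321/5000 ≈ 0.864200
step 6 [6y] zero: DF = P = 516/625 ≈ 0.825600
step 7 [7y] bond c/1=13/200: DF=(1219629/1000000 − 13/200·(0.963500+0.941200+0.893500+0.881100+0.864200+0.825600))/(1+13/200) = 327/400 ≈ 0.817500
step 8 [8y] swap r/1=938/34995: DF=(1 − 938/34995·(0.963500+0.941200+0.893500+0.881100+0.864200+0.825600+0.817500))/(1+938/34995) = 2031/2500 ≈ 0.812400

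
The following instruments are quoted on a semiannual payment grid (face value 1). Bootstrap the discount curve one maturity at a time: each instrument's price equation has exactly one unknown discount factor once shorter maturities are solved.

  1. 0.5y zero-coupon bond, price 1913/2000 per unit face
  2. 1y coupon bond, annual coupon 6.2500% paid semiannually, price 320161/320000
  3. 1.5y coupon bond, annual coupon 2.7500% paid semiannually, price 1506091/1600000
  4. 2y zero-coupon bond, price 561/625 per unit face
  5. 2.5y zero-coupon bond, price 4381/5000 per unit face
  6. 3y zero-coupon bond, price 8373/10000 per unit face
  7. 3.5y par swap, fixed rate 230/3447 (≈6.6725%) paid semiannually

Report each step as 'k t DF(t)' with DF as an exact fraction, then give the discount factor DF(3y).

step 1 [0.5y] zero: DF = P = 1913/2000 ≈ 0.956500
step 2 [1y] bond c/2=1/32: DF=(320161/320000 − 1/32·(0.956500))/(1+1/32) = 2353/2500 ≈ 0.941200
step 3 [1.5y] bond c/2=11/800: DF=(1506091/1600000 − 11/800·(0.956500+0.941200))/(1+11/800) = 2257/2500 ≈ 0.902800
step 4 [2y] zero: DF = P = 561/625 ≈ 0.897600
step 5 [2.5y] zero: DF = P = 4381/5000 ≈ 0.876200
step 6 [3y] zero: DF = P = 8373/10000 ≈ 0.837300
step 7 [3.5y] swap r/2=115/3447: DF=(1 − 115/3447·(0.956500+0.941200+0.902800+0.897600+0.876200+0.837300))/(1+115/3447) = 793/1000 ≈ 0.793000

1 1/2 1913/2000
2 1 2353/2500
3 3/2 2257/2500
4 2 561/625
5 5/2 4381/5000
6 3 8373/10000
7 7/2 793/1000
DF(3y) = 8373/10000 ≈ 0.837300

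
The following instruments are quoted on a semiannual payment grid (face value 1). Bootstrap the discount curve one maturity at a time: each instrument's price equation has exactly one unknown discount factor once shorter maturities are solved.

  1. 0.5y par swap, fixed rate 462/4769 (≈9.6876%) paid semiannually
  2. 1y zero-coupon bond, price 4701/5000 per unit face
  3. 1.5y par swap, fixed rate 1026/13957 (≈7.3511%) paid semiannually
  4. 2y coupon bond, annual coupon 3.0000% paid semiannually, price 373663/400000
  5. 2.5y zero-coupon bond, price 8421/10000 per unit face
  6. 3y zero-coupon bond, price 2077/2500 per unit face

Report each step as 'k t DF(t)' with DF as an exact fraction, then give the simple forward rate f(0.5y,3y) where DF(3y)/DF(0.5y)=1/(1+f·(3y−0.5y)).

1 1/2 4769/5000
2 1 4701/5000
3 3/2 4487/5000
4 2 8791/10000
5 5/2 8421/10000
6 3 2077/2500
f(0.5y,3y) = ((4769/5000)/(2077/2500) − 1)/(5/2) = 123/2077 ≈ 5.9220%

step 1 [0.5y] swap r/2=231/4769: DF=(1 − 231/4769·(0))/(1+231/4769) = 4769/5000 ≈ 0.953800
step 2 [1y] zero: DF = P = 4701/5000 ≈ 0.940200
step 3 [1.5y] swap r/2=513/13957: DF=(1 − 513/13957·(0.953800+0.940200))/(1+513/13957) = 4487/5000 ≈ 0.897400
step 4 [2y] bond c/2=3/200: DF=(373663/400000 − 3/200·(0.953800+0.940200+0.897400))/(1+3/200) = 8791/10000 ≈ 0.879100
step 5 [2.5y] zero: DF = P = 8421/10000 ≈ 0.842100
step 6 [3y] zero: DF = P = 2077/2500 ≈ 0.830800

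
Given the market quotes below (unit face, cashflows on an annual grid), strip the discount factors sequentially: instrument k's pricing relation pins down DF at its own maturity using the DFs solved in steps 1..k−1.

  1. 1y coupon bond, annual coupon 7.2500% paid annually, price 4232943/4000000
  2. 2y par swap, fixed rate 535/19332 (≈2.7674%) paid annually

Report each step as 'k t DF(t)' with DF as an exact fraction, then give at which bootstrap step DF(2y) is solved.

1 1 9867/10000
2 2 1893/2000
DF(2y) is solved at step 2

step 1 [1y] bond c/1=29/400: DF=(4232943/4000000 − 29/400·(0))/(1+29/400) = 9867/10000 ≈ 0.986700
step 2 [2y] swap r/1=535/19332: DF=(1 − 535/19332·(0.986700))/(1+535/19332) = 1893/2000 ≈ 0.946500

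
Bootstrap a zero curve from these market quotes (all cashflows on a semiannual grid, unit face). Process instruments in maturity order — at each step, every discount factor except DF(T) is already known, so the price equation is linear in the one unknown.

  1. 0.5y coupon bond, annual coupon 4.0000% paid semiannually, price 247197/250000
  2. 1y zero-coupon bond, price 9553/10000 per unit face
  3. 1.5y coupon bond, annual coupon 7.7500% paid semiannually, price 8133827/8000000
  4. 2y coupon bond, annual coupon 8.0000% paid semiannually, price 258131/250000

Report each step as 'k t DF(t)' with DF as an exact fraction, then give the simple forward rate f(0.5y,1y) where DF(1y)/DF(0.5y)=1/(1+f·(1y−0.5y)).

step 1 [0.5y] bond c/2=1/50: DF=(247197/250000 − 1/50·(0))/(1+1/50) = 4847/5000 ≈ 0.969400
step 2 [1y] zero: DF = P = 9553/10000 ≈ 0.955300
step 3 [1.5y] bond c/2=31/800: DF=(8133827/8000000 − 31/800·(0.969400+0.955300))/(1+31/800) = 907/1000 ≈ 0.907000
step 4 [2y] bond c/2=1/25: DF=(258131/250000 − 1/25·(0.969400+0.955300+0.907000))/(1+1/25) = 8839/10000 ≈ 0.883900

1 1/2 4847/5000
2 1 9553/10000
3 3/2 907/1000
4 2 8839/10000
f(0.5y,1y) = ((4847/5000)/(9553/10000) − 1)/(1/2) = 282/9553 ≈ 2.9520%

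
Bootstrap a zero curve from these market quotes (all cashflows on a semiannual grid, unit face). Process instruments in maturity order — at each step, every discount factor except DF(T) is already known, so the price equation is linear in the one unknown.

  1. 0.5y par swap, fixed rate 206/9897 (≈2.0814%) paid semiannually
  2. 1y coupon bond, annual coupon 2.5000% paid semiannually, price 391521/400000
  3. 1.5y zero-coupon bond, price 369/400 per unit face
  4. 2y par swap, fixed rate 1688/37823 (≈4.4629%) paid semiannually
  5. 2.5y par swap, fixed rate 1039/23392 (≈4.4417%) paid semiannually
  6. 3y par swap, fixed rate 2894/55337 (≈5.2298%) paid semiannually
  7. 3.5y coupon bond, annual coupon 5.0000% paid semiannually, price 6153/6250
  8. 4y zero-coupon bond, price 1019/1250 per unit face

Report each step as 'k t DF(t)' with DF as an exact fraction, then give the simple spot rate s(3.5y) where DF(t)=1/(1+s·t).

step 1 [0.5y] swap r/2=103/9897: DF=(1 − 103/9897·(0))/(1+103/9897) = 9897/10000 ≈ 0.989700
step 2 [1y] bond c/2=1/80: DF=(391521/400000 − 1/80·(0.989700))/(1+1/80) = 1909/2000 ≈ 0.954500
step 3 [1.5y] zero: DF = P = 369/400 ≈ 0.922500
step 4 [2y] swap r/2=844/37823: DF=(1 − 844/37823·(0.989700+0.954500+0.922500))/(1+844/37823) = 2289/2500 ≈ 0.915600
step 5 [2.5y] swap r/2=1039/46784: DF=(1 − 1039/46784·(0.989700+0.954500+0.922500+0.915600))/(1+1039/46784) = 8961/10000 ≈ 0.896100
step 6 [3y] swap r/2=1447/55337: DF=(1 − 1447/55337·(0.989700+0.954500+0.922500+0.915600+0.896100))/(1+1447/55337) = 8553/10000 ≈ 0.855300
step 7 [3.5y] bond c/2=1/40: DF=(6153/6250 − 1/40·(0.989700+0.954500+0.922500+0.915600+0.896100+0.855300))/(1+1/40) = 1651/2000 ≈ 0.825500
step 8 [4y] zero: DF = P = 1019/1250 ≈ 0.815200

1 1/2 9897/10000
2 1 1909/2000
3 3/2 369/400
4 2 2289/2500
5 5/2 8961/10000
6 3 8553/10000
7 7/2 1651/2000
8 4 1019/1250
s(3.5y) = (1/(1651/2000) − 1)/(7/2) = 698/11557 ≈ 6.0396%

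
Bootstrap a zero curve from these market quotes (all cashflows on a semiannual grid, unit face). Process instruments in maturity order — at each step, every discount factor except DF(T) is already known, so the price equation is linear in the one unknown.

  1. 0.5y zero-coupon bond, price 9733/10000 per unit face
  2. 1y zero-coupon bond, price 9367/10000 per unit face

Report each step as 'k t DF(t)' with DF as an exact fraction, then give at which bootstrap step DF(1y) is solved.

1 1/2 9733/10000
2 1 9367/10000
DF(1y) is solved at step 2

step 1 [0.5y] zero: DF = P = 9733/10000 ≈ 0.973300
step 2 [1y] zero: DF = P = 9367/10000 ≈ 0.936700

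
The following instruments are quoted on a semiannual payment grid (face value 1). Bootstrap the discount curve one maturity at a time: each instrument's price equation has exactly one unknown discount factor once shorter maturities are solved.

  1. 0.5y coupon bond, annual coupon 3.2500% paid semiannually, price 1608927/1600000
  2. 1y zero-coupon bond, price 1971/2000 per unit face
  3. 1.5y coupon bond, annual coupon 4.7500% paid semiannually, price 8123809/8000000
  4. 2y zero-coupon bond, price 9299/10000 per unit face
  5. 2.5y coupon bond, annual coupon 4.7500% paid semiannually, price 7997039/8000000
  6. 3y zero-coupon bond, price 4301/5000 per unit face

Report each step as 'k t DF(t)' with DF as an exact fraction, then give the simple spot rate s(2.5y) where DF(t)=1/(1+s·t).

step 1 [0.5y] bond c/2=13/800: DF=(1608927/1600000 − 13/800·(0))/(1+13/800) = 1979/2000 ≈ 0.989500
step 2 [1y] zero: DF = P = 1971/2000 ≈ 0.985500
step 3 [1.5y] bond c/2=19/800: DF=(8123809/8000000 − 19/800·(0.989500+0.985500))/(1+19/800) = 9461/10000 ≈ 0.946100
step 4 [2y] zero: DF = P = 9299/10000 ≈ 0.929900
step 5 [2.5y] bond c/2=19/800: DF=(7997039/8000000 − 19/800·(0.989500+0.985500+0.946100+0.929900))/(1+19/800) = 8871/10000 ≈ 0.887100
step 6 [3y] zero: DF = P = 4301/5000 ≈ 0.860200

1 1/2 1979/2000
2 1 1971/2000
3 3/2 9461/10000
4 2 9299/10000
5 5/2 8871/10000
6 3 4301/5000
s(2.5y) = (1/(8871/10000) − 1)/(5/2) = 2258/44355 ≈ 5.0907%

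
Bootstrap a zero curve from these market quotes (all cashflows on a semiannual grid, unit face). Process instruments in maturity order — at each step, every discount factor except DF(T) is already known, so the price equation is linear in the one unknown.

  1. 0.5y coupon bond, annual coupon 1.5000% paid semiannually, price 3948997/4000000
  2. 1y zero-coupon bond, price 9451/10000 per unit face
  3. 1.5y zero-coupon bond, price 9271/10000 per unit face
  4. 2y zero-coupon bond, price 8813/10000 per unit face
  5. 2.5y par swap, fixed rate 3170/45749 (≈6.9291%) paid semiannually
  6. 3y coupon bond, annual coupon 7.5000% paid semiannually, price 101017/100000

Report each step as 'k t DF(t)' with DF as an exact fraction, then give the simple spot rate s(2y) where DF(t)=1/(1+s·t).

step 1 [0.5y] bond c/2=3/400: DF=(3948997/4000000 − 3/400·(0))/(1+3/400) = 9799/10000 ≈ 0.979900
step 2 [1y] zero: DF = P = 9451/10000 ≈ 0.945100
step 3 [1.5y] zero: DF = P = 9271/10000 ≈ 0.927100
step 4 [2y] zero: DF = P = 8813/10000 ≈ 0.881300
step 5 [2.5y] swap r/2=1585/45749: DF=(1 − 1585/45749·(0.979900+0.945100+0.927100+0.881300))/(1+1585/45749) = 1683/2000 ≈ 0.841500
step 6 [3y] bond c/2=3/80: DF=(101017/100000 − 3/80·(0.979900+0.945100+0.927100+0.881300+0.841500))/(1+3/80) = 8083/10000 ≈ 0.808300

1 1/2 9799/10000
2 1 9451/10000
3 3/2 9271/10000
4 2 8813/10000
5 5/2 1683/2000
6 3 8083/10000
s(2y) = (1/(8813/10000) − 1)/(2) = 1187/17626 ≈ 6.7344%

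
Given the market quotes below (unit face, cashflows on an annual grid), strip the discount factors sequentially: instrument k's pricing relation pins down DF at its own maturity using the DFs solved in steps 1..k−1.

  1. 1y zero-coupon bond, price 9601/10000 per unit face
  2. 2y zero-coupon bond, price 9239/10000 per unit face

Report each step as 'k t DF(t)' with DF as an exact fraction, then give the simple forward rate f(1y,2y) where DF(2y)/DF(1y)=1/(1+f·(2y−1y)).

step 1 [1y] zero: DF = P = 9601/10000 ≈ 0.960100
step 2 [2y] zero: DF = P = 9239/10000 ≈ 0.923900

1 1 9601/10000
2 2 9239/10000
f(1y,2y) = ((9601/10000)/(9239/10000) − 1)/(1) = 362/9239 ≈ 3.9182%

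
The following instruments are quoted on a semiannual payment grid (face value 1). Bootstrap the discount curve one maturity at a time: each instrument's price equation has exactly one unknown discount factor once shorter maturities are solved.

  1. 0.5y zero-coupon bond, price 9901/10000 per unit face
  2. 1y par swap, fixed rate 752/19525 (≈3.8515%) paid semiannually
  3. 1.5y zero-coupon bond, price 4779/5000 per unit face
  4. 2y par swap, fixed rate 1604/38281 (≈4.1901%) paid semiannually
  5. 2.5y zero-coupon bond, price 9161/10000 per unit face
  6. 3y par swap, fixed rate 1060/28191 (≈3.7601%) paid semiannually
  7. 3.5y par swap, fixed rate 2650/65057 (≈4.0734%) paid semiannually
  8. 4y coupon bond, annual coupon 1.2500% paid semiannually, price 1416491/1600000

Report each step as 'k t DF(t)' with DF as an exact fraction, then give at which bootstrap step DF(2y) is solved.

step 1 [0.5y] zero: DF = P = 9901/10000 ≈ 0.990100
step 2 [1y] swap r/2=376/19525: DF=(1 − 376/19525·(0.990100))/(1+376/19525) = 1203/1250 ≈ 0.962400
step 3 [1.5y] zero: DF = P = 4779/5000 ≈ 0.955800
step 4 [2y] swap r/2=802/38281: DF=(1 − 802/38281·(0.990100+0.962400+0.955800))/(1+802/38281) = 4599/5000 ≈ 0.919800
step 5 [2.5y] zero: DF = P = 9161/10000 ≈ 0.916100
step 6 [3y] swap r/2=530/28191: DF=(1 − 530/28191·(0.990100+0.962400+0.955800+0.919800+0.916100))/(1+530/28191) = 447/500 ≈ 0.894000
step 7 [3.5y] swap r/2=1325/65057: DF=(1 − 1325/65057·(0.990100+0.962400+0.955800+0.919800+0.916100+0.894000))/(1+1325/65057) = 347/400 ≈ 0.867500
step 8 [4y] bond c/2=1/160: DF=(1416491/1600000 − 1/160·(0.990100+0.962400+0.955800+0.919800+0.916100+0.894000+0.867500))/(1+1/160) = 4197/5000 ≈ 0.839400

1 1/2 9901/10000
2 1 1203/1250
3 3/2 4779/5000
4 2 4599/5000
5 5/2 9161/10000
6 3 447/500
7 7/2 347/400
8 4 4197/5000
DF(2y) is solved at step 4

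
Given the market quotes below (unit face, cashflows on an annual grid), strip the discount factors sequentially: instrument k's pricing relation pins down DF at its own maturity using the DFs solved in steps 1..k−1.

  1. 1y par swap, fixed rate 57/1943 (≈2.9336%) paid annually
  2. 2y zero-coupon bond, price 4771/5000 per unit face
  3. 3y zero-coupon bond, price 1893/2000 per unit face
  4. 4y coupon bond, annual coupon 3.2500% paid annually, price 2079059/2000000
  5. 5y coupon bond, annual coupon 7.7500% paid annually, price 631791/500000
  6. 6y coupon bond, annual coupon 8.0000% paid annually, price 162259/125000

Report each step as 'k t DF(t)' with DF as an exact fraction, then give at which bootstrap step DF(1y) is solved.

step 1 [1y] swap r/1=57/1943: DF=(1 − 57/1943·(0))/(1+57/1943) = 1943/2000 ≈ 0.971500
step 2 [2y] zero: DF = P = 4771/5000 ≈ 0.954200
step 3 [3y] zero: DF = P = 1893/2000 ≈ 0.946500
step 4 [4y] bond c/1=13/400: DF=(2079059/2000000 − 13/400·(0.971500+0.954200+0.946500))/(1+13/400) = 2291/2500 ≈ 0.916400
step 5 [5y] bond c/1=31/400: DF=(631791/500000 − 31/400·(0.971500+0.954200+0.946500+0.916400))/(1+31/400) = 4501/5000 ≈ 0.900200
step 6 [6y] bond c/1=2/25: DF=(162259/125000 − 2/25·(0.971500+0.954200+0.946500+0.916400+0.900200))/(1+2/25) = 4273/5000 ≈ 0.854600

1 1 1943/2000
2 2 4771/5000
3 3 1893/2000
4 4 2291/2500
5 5 4501/5000
6 6 4273/5000
DF(1y) is solved at step 1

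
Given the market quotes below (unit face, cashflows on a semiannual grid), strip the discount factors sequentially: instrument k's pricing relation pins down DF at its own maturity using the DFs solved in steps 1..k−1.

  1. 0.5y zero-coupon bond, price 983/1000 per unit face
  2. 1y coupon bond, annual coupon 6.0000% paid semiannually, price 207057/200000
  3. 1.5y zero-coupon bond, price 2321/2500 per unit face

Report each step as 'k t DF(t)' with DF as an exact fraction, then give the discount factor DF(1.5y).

1 1/2 983/1000
2 1 1953/2000
3 3/2 2321/2500
DF(1.5y) = 2321/2500 ≈ 0.928400

step 1 [0.5y] zero: DF = P = 983/1000 ≈ 0.983000
step 2 [1y] bond c/2=3/100: DF=(207057/200000 − 3/100·(0.983000))/(1+3/100) = 1953/2000 ≈ 0.976500
step 3 [1.5y] zero: DF = P = 2321/2500 ≈ 0.928400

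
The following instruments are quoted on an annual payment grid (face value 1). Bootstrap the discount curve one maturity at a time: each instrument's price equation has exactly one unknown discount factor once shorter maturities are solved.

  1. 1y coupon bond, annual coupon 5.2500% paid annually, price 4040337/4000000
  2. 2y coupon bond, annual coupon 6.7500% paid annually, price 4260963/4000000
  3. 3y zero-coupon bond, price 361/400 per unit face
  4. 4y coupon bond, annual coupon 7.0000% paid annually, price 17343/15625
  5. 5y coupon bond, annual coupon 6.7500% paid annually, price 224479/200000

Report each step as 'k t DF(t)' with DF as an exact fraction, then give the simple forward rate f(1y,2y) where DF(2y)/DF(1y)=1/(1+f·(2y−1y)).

step 1 [1y] bond c/1=21/400: DF=(4040337/4000000 − 21/400·(0))/(1+21/400) = 9597/10000 ≈ 0.959700
step 2 [2y] bond c/1=27/400: DF=(4260963/4000000 − 27/400·(0.959700))/(1+27/400) = 2343/2500 ≈ 0.937200
step 3 [3y] zero: DF = P = 361/400 ≈ 0.902500
step 4 [4y] bond c/1=7/100: DF=(17343/15625 − 7/100·(0.959700+0.937200+0.902500))/(1+7/100) = 4271/5000 ≈ 0.854200
step 5 [5y] bond c/1=27/400: DF=(224479/200000 − 27/400·(0.959700+0.937200+0.902500+0.854200))/(1+27/400) = 2051/2500 ≈ 0.820400

1 1 9597/10000
2 2 2343/2500
3 3 361/400
4 4 4271/5000
5 5 2051/2500
f(1y,2y) = ((9597/10000)/(2343/2500) − 1)/(1) = 75/3124 ≈ 2.4008%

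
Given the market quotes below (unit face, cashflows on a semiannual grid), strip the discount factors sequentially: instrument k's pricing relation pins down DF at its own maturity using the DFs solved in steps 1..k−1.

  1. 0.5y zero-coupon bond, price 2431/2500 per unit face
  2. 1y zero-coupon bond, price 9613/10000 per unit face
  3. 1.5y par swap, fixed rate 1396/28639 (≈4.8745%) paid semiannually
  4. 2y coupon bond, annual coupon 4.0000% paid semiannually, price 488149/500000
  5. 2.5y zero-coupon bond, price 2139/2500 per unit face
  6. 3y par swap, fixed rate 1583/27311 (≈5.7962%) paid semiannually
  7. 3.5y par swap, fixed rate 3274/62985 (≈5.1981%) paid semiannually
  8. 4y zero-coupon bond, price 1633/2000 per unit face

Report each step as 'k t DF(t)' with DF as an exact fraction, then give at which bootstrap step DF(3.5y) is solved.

1 1/2 2431/2500
2 1 9613/10000
3 3/2 4651/5000
4 2 901/1000
5 5/2 2139/2500
6 3 8417/10000
7 7/2 8363/10000
8 4 1633/2000
DF(3.5y) is solved at step 7

step 1 [0.5y] zero: DF = P = 2431/2500 ≈ 0.972400
step 2 [1y] zero: DF = P = 9613/10000 ≈ 0.961300
step 3 [1.5y] swap r/2=698/28639: DF=(1 − 698/28639·(0.972400+0.961300))/(1+698/28639) = 4651/5000 ≈ 0.930200
step 4 [2y] bond c/2=1/50: DF=(488149/500000 − 1/50·(0.972400+0.961300+0.930200))/(1+1/50) = 901/1000 ≈ 0.901000
step 5 [2.5y] zero: DF = P = 2139/2500 ≈ 0.855600
step 6 [3y] swap r/2=1583/54622: DF=(1 − 1583/54622·(0.972400+0.961300+0.930200+0.901000+0.855600))/(1+1583/54622) = 8417/10000 ≈ 0.841700
step 7 [3.5y] swap r/2=1637/62985: DF=(1 − 1637/62985·(0.972400+0.961300+0.930200+0.901000+0.855600+0.841700))/(1+1637/62985) = 8363/10000 ≈ 0.836300
step 8 [4y] zero: DF = P = 1633/2000 ≈ 0.816500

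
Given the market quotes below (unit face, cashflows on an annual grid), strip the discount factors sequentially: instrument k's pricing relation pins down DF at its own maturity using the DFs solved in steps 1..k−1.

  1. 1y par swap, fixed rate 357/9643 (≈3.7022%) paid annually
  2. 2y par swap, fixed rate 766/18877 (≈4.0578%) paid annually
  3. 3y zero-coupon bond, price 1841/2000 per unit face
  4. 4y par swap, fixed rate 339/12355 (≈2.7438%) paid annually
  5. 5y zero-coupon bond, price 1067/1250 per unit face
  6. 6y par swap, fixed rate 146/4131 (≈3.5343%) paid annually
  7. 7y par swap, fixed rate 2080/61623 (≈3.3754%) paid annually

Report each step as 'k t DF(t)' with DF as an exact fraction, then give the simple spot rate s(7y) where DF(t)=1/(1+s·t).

step 1 [1y] swap r/1=357/9643: DF=(1 − 357/9643·(0))/(1+357/9643) = 9643/10000 ≈ 0.964300
step 2 [2y] swap r/1=766/18877: DF=(1 − 766/18877·(0.964300))/(1+766/18877) = 4617/5000 ≈ 0.923400
step 3 [3y] zero: DF = P = 1841/2000 ≈ 0.920500
step 4 [4y] swap r/1=339/12355: DF=(1 − 339/12355·(0.964300+0.923400+0.920500))/(1+339/12355) = 8983/10000 ≈ 0.898300
step 5 [5y] zero: DF = P = 1067/1250 ≈ 0.853600
step 6 [6y] swap r/1=146/4131: DF=(1 − 146/4131·(0.964300+0.923400+0.920500+0.898300+0.853600))/(1+146/4131) = 4051/5000 ≈ 0.810200
step 7 [7y] swap r/1=2080/61623: DF=(1 − 2080/61623·(0.964300+0.923400+0.920500+0.898300+0.853600+0.810200))/(1+2080/61623) = 99/125 ≈ 0.792000

1 1 9643/10000
2 2 4617/5000
3 3 1841/2000
4 4 8983/10000
5 5 1067/1250
6 6 4051/5000
7 7 99/125
s(7y) = (1/(99/125) − 1)/(7) = 26/693 ≈ 3.7518%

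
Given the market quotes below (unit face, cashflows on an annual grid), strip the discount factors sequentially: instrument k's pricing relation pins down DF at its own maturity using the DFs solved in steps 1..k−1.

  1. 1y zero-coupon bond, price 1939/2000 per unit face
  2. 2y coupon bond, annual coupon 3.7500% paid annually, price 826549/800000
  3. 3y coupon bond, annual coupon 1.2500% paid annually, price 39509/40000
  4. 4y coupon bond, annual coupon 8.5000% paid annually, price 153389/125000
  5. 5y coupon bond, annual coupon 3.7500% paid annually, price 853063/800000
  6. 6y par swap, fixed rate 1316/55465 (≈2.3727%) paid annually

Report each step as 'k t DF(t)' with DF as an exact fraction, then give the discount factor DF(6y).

step 1 [1y] zero: DF = P = 1939/2000 ≈ 0.969500
step 2 [2y] bond c/1=3/80: DF=(826549/800000 − 3/80·(0.969500))/(1+3/80) = 1201/1250 ≈ 0.960800
step 3 [3y] bond c/1=1/80: DF=(39509/40000 − 1/80·(0.969500+0.960800))/(1+1/80) = 9517/10000 ≈ 0.951700
step 4 [4y] bond c/1=17/200: DF=(153389/125000 − 17/200·(0.969500+0.960800+0.951700))/(1+17/200) = 2263/2500 ≈ 0.905200
step 5 [5y] bond c/1=3/80: DF=(853063/800000 − 3/80·(0.969500+0.960800+0.951700+0.905200))/(1+3/80) = 8909/10000 ≈ 0.890900
step 6 [6y] swap r/1=1316/55465: DF=(1 − 1316/55465·(0.969500+0.960800+0.951700+0.905200+0.890900))/(1+1316/55465) = 2171/2500 ≈ 0.868400

1 1 1939/2000
2 2 1201/1250
3 3 9517/10000
4 4 2263/2500
5 5 8909/10000
6 6 2171/2500
DF(6y) = 2171/2500 ≈ 0.868400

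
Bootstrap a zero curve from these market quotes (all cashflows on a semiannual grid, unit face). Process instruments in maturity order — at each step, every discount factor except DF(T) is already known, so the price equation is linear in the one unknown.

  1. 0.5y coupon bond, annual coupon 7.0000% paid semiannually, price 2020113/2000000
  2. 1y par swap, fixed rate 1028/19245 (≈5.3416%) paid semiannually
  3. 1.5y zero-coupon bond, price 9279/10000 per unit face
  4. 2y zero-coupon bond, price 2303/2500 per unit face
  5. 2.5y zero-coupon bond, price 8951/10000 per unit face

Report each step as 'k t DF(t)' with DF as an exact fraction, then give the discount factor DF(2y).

step 1 [0.5y] bond c/2=7/200: DF=(2020113/2000000 − 7/200·(0))/(1+7/200) = 9759/10000 ≈ 0.975900
step 2 [1y] swap r/2=514/19245: DF=(1 − 514/19245·(0.975900))/(1+514/19245) = 4743/5000 ≈ 0.948600
step 3 [1.5y] zero: DF = P = 9279/10000 ≈ 0.927900
step 4 [2y] zero: DF = P = 2303/2500 ≈ 0.921200
step 5 [2.5y] zero: DF = P = 8951/10000 ≈ 0.895100

1 1/2 9759/10000
2 1 4743/5000
3 3/2 9279/10000
4 2 2303/2500
5 5/2 8951/10000
DF(2y) = 2303/2500 ≈ 0.921200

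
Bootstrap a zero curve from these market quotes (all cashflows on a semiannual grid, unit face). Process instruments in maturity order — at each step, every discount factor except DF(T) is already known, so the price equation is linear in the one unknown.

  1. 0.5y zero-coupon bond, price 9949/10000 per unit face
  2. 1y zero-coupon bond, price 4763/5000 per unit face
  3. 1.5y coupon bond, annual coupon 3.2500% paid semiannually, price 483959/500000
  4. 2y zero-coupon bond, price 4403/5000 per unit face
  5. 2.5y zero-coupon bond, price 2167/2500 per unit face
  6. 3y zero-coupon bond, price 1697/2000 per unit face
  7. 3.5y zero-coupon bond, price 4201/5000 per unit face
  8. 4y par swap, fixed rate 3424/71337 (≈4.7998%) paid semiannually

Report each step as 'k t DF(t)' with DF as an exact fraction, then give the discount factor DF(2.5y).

step 1 [0.5y] zero: DF = P = 9949/10000 ≈ 0.994900
step 2 [1y] zero: DF = P = 4763/5000 ≈ 0.952600
step 3 [1.5y] bond c/2=13/800: DF=(483959/500000 − 13/800·(0.994900+0.952600))/(1+13/800) = 9213/10000 ≈ 0.921300
step 4 [2y] zero: DF = P = 4403/5000 ≈ 0.880600
step 5 [2.5y] zero: DF = P = 2167/2500 ≈ 0.866800
step 6 [3y] zero: DF = P = 1697/2000 ≈ 0.848500
step 7 [3.5y] zero: DF = P = 4201/5000 ≈ 0.840200
step 8 [4y] swap r/2=1712/71337: DF=(1 − 1712/71337·(0.994900+0.952600+0.921300+0.880600+0.866800+0.848500+0.840200))/(1+1712/71337) = 518/625 ≈ 0.828800

1 1/2 9949/10000
2 1 4763/5000
3 3/2 9213/10000
4 2 4403/5000
5 5/2 2167/2500
6 3 1697/2000
7 7/2 4201/5000
8 4 518/625
DF(2.5y) = 2167/2500 ≈ 0.866800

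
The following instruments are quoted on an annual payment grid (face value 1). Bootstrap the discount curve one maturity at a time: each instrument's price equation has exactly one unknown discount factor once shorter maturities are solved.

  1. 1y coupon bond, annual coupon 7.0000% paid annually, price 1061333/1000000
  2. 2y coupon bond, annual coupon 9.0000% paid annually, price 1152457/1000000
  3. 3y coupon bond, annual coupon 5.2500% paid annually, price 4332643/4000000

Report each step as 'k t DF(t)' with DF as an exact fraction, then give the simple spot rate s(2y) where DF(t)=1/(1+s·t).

step 1 [1y] bond c/1=7/100: DF=(1061333/1000000 − 7/100·(0))/(1+7/100) = 9919/10000 ≈ 0.991900
step 2 [2y] bond c/1=9/100: DF=(1152457/1000000 − 9/100·(0.991900))/(1+9/100) = 4877/5000 ≈ 0.975400
step 3 [3y] bond c/1=21/400: DF=(4332643/4000000 − 21/400·(0.991900+0.975400))/(1+21/400) = 931/1000 ≈ 0.931000

1 1 9919/10000
2 2 4877/5000
3 3 931/1000
s(2y) = (1/(4877/5000) − 1)/(2) = 123/9754 ≈ 1.2610%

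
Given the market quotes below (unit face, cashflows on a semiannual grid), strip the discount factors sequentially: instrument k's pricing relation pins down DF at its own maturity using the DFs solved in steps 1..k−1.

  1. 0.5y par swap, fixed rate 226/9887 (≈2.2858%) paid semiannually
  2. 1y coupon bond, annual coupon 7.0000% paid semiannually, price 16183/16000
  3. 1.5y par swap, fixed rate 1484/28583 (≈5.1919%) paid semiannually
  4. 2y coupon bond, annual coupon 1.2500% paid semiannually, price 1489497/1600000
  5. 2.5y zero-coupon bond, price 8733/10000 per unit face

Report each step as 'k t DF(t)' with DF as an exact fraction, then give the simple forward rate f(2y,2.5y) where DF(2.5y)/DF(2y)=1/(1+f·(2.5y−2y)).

step 1 [0.5y] swap r/2=113/9887: DF=(1 − 113/9887·(0))/(1+113/9887) = 9887/10000 ≈ 0.988700
step 2 [1y] bond c/2=7/200: DF=(16183/16000 − 7/200·(0.988700))/(1+7/200) = 4719/5000 ≈ 0.943800
step 3 [1.5y] swap r/2=742/28583: DF=(1 − 742/28583·(0.988700+0.943800))/(1+742/28583) = 4629/5000 ≈ 0.925800
step 4 [2y] bond c/2=1/160: DF=(1489497/1600000 − 1/160·(0.988700+0.943800+0.925800))/(1+1/160) = 4537/5000 ≈ 0.907400
step 5 [2.5y] zero: DF = P = 8733/10000 ≈ 0.873300

1 1/2 9887/10000
2 1 4719/5000
3 3/2 4629/5000
4 2 4537/5000
5 5/2 8733/10000
f(2y,2.5y) = ((4537/5000)/(8733/10000) − 1)/(1/2) = 682/8733 ≈ 7.8095%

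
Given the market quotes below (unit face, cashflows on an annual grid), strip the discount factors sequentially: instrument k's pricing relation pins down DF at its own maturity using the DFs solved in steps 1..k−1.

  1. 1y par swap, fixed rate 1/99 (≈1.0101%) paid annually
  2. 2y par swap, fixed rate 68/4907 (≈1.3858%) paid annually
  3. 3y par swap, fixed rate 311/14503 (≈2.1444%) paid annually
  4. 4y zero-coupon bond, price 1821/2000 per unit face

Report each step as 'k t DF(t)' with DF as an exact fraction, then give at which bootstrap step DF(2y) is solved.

step 1 [1y] swap r/1=1/99: DF=(1 − 1/99·(0))/(1+1/99) = 99/100 ≈ 0.990000
step 2 [2y] swap r/1=68/4907: DF=(1 − 68/4907·(0.990000))/(1+68/4907) = 608/625 ≈ 0.972800
step 3 [3y] swap r/1=311/14503: DF=(1 − 311/14503·(0.990000+0.972800))/(1+311/14503) = 4689/5000 ≈ 0.937800
step 4 [4y] zero: DF = P = 1821/2000 ≈ 0.910500

1 1 99/100
2 2 608/625
3 3 4689/5000
4 4 1821/2000
DF(2y) is solved at step 2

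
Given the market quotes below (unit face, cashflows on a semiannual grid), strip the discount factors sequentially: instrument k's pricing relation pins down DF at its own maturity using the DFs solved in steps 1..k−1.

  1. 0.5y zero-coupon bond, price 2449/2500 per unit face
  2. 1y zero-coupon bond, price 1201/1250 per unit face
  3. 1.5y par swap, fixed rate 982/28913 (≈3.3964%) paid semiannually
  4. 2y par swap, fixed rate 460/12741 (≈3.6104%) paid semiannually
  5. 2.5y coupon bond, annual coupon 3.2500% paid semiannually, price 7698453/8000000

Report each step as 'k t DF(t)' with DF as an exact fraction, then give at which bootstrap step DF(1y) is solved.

1 1/2 2449/2500
2 1 1201/1250
3 3/2 9509/10000
4 2 931/1000
5 5/2 4429/5000
DF(1y) is solved at step 2

step 1 [0.5y] zero: DF = P = 2449/2500 ≈ 0.979600
step 2 [1y] zero: DF = P = 1201/1250 ≈ 0.960800
step 3 [1.5y] swap r/2=491/28913: DF=(1 − 491/28913·(0.979600+0.960800))/(1+491/28913) = 9509/10000 ≈ 0.950900
step 4 [2y] swap r/2=230/12741: DF=(1 − 230/12741·(0.979600+0.960800+0.950900))/(1+230/12741) = 931/1000 ≈ 0.931000
step 5 [2.5y] bond c/2=13/800: DF=(7698453/8000000 − 13/800·(0.979600+0.960800+0.950900+0.931000))/(1+13/800) = 4429/5000 ≈ 0.885800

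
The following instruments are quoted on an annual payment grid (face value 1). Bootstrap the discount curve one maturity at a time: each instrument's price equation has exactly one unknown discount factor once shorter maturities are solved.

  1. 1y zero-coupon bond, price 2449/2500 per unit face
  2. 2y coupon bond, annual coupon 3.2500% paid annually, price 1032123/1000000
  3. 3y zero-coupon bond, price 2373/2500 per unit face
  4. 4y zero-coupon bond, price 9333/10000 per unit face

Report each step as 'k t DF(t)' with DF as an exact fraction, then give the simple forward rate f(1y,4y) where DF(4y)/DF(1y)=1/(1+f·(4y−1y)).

step 1 [1y] zero: DF = P = 2449/2500 ≈ 0.979600
step 2 [2y] bond c/1=13/400: DF=(1032123/1000000 − 13/400·(0.979600))/(1+13/400) = 1211/1250 ≈ 0.968800
step 3 [3y] zero: DF = P = 2373/2500 ≈ 0.949200
step 4 [4y] zero: DF = P = 9333/10000 ≈ 0.933300

1 1 2449/2500
2 2 1211/1250
3 3 2373/2500
4 4 9333/10000
f(1y,4y) = ((2449/2500)/(9333/10000) − 1)/(3) = 463/27999 ≈ 1.6536%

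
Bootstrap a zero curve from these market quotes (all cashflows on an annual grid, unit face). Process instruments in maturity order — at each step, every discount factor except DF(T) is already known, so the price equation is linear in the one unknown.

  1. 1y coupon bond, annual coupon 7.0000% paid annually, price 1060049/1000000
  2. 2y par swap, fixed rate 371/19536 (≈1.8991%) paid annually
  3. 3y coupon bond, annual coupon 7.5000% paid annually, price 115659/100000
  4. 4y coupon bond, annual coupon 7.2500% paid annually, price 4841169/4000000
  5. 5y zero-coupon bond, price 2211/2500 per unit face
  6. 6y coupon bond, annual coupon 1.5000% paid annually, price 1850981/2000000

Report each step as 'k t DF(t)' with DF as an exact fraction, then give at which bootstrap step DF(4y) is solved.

step 1 [1y] bond c/1=7/100: DF=(1060049/1000000 − 7/100·(0))/(1+7/100) = 9907/10000 ≈ 0.990700
step 2 [2y] swap r/1=371/19536: DF=(1 − 371/19536·(0.990700))/(1+371/19536) = 9629/10000 ≈ 0.962900
step 3 [3y] bond c/1=3/40: DF=(115659/100000 − 3/40·(0.990700+0.962900))/(1+3/40) = 2349/2500 ≈ 0.939600
step 4 [4y] bond c/1=29/400: DF=(4841169/4000000 − 29/400·(0.990700+0.962900+0.939600))/(1+29/400) = 9329/10000 ≈ 0.932900
step 5 [5y] zero: DF = P = 2211/2500 ≈ 0.884400
step 6 [6y] bond c/1=3/200: DF=(1850981/2000000 − 3/200·(0.990700+0.962900+0.939600+0.932900+0.884400))/(1+3/200) = 4211/5000 ≈ 0.842200

1 1 9907/10000
2 2 9629/10000
3 3 2349/2500
4 4 9329/10000
5 5 2211/2500
6 6 4211/5000
DF(4y) is solved at step 4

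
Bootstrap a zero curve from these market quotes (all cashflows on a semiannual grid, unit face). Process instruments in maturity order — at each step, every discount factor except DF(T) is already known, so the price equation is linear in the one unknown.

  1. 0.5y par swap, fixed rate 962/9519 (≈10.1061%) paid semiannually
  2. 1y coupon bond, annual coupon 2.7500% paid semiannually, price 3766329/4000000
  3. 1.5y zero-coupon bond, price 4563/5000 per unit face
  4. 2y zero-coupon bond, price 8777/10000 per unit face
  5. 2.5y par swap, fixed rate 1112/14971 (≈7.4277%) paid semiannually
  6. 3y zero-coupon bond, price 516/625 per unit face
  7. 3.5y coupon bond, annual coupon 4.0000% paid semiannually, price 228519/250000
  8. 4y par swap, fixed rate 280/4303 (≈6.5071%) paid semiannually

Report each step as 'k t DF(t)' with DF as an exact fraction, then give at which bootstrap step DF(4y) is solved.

1 1/2 9519/10000
2 1 9159/10000
3 3/2 4563/5000
4 2 8777/10000
5 5/2 2083/2500
6 3 516/625
7 7/2 7919/10000
8 4 97/125
DF(4y) is solved at step 8

step 1 [0.5y] swap r/2=481/9519: DF=(1 − 481/9519·(0))/(1+481/9519) = 9519/10000 ≈ 0.951900
step 2 [1y] bond c/2=11/800: DF=(3766329/4000000 − 11/800·(0.951900))/(1+11/800) = 9159/10000 ≈ 0.915900
step 3 [1.5y] zero: DF = P = 4563/5000 ≈ 0.912600
step 4 [2y] zero: DF = P = 8777/10000 ≈ 0.877700
step 5 [2.5y] swap r/2=556/14971: DF=(1 − 556/14971·(0.951900+0.915900+0.912600+0.877700))/(1+556/14971) = 2083/2500 ≈ 0.833200
step 6 [3y] zero: DF = P = 516/625 ≈ 0.825600
step 7 [3.5y] bond c/2=1/50: DF=(228519/250000 − 1/50·(0.951900+0.915900+0.912600+0.877700+0.833200+0.825600))/(1+1/50) = 7919/10000 ≈ 0.791900
step 8 [4y] swap r/2=140/4303: DF=(1 − 140/4303·(0.951900+0.915900+0.912600+0.877700+0.833200+0.825600+0.791900))/(1+140/4303) = 97/125 ≈ 0.776000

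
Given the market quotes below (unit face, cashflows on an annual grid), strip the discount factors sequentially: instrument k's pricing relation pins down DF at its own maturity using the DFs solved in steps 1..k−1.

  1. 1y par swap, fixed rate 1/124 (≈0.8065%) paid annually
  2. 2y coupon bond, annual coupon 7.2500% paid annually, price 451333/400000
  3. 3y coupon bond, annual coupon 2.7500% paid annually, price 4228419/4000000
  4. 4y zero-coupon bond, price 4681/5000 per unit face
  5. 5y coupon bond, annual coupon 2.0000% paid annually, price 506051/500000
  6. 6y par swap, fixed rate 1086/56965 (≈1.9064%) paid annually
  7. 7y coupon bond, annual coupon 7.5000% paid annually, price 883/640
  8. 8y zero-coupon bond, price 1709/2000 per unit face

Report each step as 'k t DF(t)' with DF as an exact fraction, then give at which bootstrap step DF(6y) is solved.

step 1 [1y] swap r/1=1/124: DF=(1 − 1/124·(0))/(1+1/124) = 124/125 ≈ 0.992000
step 2 [2y] bond c/1=29/400: DF=(451333/400000 − 29/400·(0.992000))/(1+29/400) = 197/200 ≈ 0.985000
step 3 [3y] bond c/1=11/400: DF=(4228419/4000000 − 11/400·(0.992000+0.985000))/(1+11/400) = 9759/10000 ≈ 0.975900
step 4 [4y] zero: DF = P = 4681/5000 ≈ 0.936200
step 5 [5y] bond c/1=1/50: DF=(506051/500000 − 1/50·(0.992000+0.985000+0.975900+0.936200))/(1+1/50) = 229/250 ≈ 0.916000
step 6 [6y] swap r/1=1086/56965: DF=(1 − 1086/56965·(0.992000+0.985000+0.975900+0.936200+0.916000))/(1+1086/56965) = 4457/5000 ≈ 0.891400
step 7 [7y] bond c/1=3/40: DF=(883/640 − 3/40·(0.992000+0.985000+0.975900+0.936200+0.916000+0.891400))/(1+3/40) = 443/500 ≈ 0.886000
step 8 [8y] zero: DF = P = 1709/2000 ≈ 0.854500

1 1 124/125
2 2 197/200
3 3 9759/10000
4 4 4681/5000
5 5 229/250
6 6 4457/5000
7 7 443/500
8 8 1709/2000
DF(6y) is solved at step 6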